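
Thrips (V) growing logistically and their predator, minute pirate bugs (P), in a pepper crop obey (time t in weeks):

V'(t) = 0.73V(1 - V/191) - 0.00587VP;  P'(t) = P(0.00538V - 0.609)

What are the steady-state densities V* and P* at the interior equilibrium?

From dP/dt = 0 with P > 0: 0.00538V* = 0.609, so V* = 113.
Substitute into dV/dt = 0: 0.73(1 - 113/191) = 0.00587P*.
The bracket is 0.407, giving P* = 0.297/0.00587 = 50.7.

V* ≈ 113, P* ≈ 50.7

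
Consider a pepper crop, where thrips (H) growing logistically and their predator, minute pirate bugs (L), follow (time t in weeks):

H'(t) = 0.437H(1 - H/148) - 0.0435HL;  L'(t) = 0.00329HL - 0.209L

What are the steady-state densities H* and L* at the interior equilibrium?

H* ≈ 63.5, L* ≈ 5.73

From dL/dt = 0 with L > 0: 0.00329H* = 0.209, so H* = 63.5.
Substitute into dH/dt = 0: 0.437(1 - 63.5/148) = 0.0435L*.
The bracket is 0.571, giving L* = 0.249/0.0435 = 5.73.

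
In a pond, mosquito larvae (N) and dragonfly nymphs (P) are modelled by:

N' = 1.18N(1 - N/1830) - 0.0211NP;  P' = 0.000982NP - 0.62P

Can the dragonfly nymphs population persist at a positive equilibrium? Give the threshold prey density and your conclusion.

Threshold N = 631; K > 631, so yes, the predator persists.

The predator equation gives dP/dt > 0 only when N > 0.62/0.000982 = 631.
Without the predator, N → K = 1830. Since 1830 > 631, the predator can invade and persist.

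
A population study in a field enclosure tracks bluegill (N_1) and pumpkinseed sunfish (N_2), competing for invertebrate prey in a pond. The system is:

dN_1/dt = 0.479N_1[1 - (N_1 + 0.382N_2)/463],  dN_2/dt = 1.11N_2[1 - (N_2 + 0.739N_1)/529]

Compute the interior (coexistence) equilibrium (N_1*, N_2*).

Setting both brackets to zero gives the nullclines N_1 + 0.382N_2 = 463 and 0.739N_1 + N_2 = 529.
Substituting N_2 = 529 - 0.739N_1 into the first: N_1(1 - 0.382·0.739) = 463 - 0.382·529.
So N_1* = 261/0.718 = 364, and then N_2* = 529 - 0.739·364 = 260.

N_1* ≈ 364, N_2* ≈ 260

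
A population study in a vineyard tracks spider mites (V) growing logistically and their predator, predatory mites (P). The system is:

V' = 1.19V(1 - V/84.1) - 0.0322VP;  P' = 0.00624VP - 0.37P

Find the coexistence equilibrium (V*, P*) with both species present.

From dP/dt = 0 with P > 0: 0.00624V* = 0.37, so V* = 59.3.
Substitute into dV/dt = 0: 1.19(1 - 59.3/84.1) = 0.0322P*.
The bracket is 0.295, giving P* = 0.351/0.0322 = 10.9.

V* ≈ 59.3, P* ≈ 10.9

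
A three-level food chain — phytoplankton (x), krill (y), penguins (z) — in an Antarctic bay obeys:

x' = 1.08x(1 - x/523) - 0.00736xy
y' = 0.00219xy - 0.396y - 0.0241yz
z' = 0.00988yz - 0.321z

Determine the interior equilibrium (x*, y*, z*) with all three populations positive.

x* ≈ 407, y* ≈ 32.5, z* ≈ 20.6

From dz/dt = 0: 0.00988y* = 0.321, so y* = 32.5.
From dx/dt = 0: 1.08(1 - x*/523) = 0.00736·32.5, giving x* = 523·(1 - 0.221) = 407.
From dy/dt = 0: 0.00219·407 - 0.396 = 0.0241z*, so z* = 0.496/0.0241 = 20.6.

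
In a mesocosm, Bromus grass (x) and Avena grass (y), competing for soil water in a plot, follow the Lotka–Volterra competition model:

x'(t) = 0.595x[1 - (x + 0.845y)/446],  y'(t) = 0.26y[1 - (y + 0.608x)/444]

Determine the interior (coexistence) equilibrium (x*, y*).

Setting both brackets to zero gives the nullclines x + 0.845y = 446 and 0.608x + y = 444.
Substituting y = 444 - 0.608x into the first: x(1 - 0.845·0.608) = 446 - 0.845·444.
So x* = 70.8/0.486 = 146, and then y* = 444 - 0.608·146 = 355.

x* ≈ 146, y* ≈ 355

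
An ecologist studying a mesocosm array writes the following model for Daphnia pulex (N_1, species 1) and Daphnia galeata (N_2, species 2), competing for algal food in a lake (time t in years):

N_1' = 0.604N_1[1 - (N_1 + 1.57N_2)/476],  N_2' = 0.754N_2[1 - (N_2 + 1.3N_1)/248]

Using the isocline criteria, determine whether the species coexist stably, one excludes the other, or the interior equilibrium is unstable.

species 1 excludes species 2

Compare the nullcline intercepts: K1/α12 = 476/1.57 = 303 > K2 = 248; K2/α21 = 248/1.3 = 191 < K1 = 476.
Since the inequalities point opposite ways, species 1 can invade but species 2 cannot.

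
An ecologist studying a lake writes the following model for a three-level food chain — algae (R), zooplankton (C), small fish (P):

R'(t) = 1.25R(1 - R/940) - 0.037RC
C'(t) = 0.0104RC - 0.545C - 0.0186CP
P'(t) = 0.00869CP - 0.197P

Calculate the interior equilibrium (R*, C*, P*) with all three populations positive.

From dP/dt = 0: 0.00869C* = 0.197, so C* = 22.7.
From dR/dt = 0: 1.25(1 - R*/940) = 0.037·22.7, giving R* = 940·(1 - 0.671) = 309.
From dC/dt = 0: 0.0104·309 - 0.545 = 0.0186P*, so P* = 2.67/0.0186 = 144.

R* ≈ 309, C* ≈ 22.7, P* ≈ 144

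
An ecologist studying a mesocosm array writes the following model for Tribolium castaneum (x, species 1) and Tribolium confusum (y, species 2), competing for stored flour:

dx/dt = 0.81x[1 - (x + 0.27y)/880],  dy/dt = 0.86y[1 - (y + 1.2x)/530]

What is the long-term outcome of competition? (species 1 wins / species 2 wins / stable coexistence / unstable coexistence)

Compare the nullcline intercepts: K1/α12 = 880/0.27 = 3260 > K2 = 530; K2/α21 = 530/1.2 = 442 < K1 = 880.
Since the inequalities point opposite ways, species 1 can invade but species 2 cannot.

species 1 excludes species 2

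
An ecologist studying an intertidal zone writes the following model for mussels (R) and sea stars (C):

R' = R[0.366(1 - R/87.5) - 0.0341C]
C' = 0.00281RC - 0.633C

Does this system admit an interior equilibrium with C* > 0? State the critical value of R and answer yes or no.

Threshold R = 225; K < 225, so no, the predator goes extinct.

The predator equation gives dC/dt > 0 only when R > 0.633/0.00281 = 225.
Without the predator, R → K = 87.5. Since 87.5 < 225, the predator cannot invade.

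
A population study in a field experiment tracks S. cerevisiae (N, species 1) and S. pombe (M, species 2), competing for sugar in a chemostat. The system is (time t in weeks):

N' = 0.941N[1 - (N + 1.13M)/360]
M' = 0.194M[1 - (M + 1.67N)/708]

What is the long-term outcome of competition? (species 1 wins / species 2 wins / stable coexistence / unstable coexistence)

species 2 excludes species 1

Compare the nullcline intercepts: K1/α12 = 360/1.13 = 319 < K2 = 708; K2/α21 = 708/1.67 = 424 > K1 = 360.
Since the inequalities point opposite ways, species 2 can invade but species 1 cannot.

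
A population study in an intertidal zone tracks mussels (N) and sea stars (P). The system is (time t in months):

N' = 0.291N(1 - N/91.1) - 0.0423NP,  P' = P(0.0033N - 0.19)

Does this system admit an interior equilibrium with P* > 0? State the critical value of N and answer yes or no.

The predator equation gives dP/dt > 0 only when N > 0.19/0.0033 = 57.6.
Without the predator, N → K = 91.1. Since 91.1 > 57.6, the predator can invade and persist.

Threshold N = 57.6; K > 57.6, so yes, the predator persists.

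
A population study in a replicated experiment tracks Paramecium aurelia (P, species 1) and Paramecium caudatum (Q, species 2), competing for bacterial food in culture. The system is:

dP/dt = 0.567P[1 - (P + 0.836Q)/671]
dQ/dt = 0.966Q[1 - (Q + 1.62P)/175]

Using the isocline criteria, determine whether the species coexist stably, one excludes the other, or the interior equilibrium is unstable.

species 1 excludes species 2

Compare the nullcline intercepts: K1/α12 = 671/0.836 = 803 > K2 = 175; K2/α21 = 175/1.62 = 108 < K1 = 671.
Since the inequalities point opposite ways, species 1 can invade but species 2 cannot.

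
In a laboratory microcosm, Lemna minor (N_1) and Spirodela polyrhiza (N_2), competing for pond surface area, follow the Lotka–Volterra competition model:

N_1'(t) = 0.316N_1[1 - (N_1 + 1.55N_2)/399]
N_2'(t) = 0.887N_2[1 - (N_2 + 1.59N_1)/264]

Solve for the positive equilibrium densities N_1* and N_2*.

Setting both brackets to zero gives the nullclines N_1 + 1.55N_2 = 399 and 1.59N_1 + N_2 = 264.
Substituting N_2 = 264 - 1.59N_1 into the first: N_1(1 - 1.55·1.59) = 399 - 1.55·264.
So N_1* = -10.2/-1.46 = 6.96, and then N_2* = 264 - 1.59·6.96 = 253.

N_1* ≈ 6.96, N_2* ≈ 253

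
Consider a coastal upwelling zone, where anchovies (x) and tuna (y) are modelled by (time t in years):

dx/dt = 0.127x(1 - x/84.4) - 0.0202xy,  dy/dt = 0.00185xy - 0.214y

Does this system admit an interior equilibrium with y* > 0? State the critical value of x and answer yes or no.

The predator equation gives dy/dt > 0 only when x > 0.214/0.00185 = 116.
Without the predator, x → K = 84.4. Since 84.4 < 116, the predator cannot invade.

Threshold x = 116; K < 116, so no, the predator goes extinct.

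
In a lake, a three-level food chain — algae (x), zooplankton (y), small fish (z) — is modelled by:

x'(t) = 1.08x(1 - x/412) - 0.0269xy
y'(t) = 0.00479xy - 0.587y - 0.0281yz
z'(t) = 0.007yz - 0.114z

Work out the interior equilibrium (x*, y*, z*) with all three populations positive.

x* ≈ 245, y* ≈ 16.3, z* ≈ 20.9

From dz/dt = 0: 0.007y* = 0.114, so y* = 16.3.
From dx/dt = 0: 1.08(1 - x*/412) = 0.0269·16.3, giving x* = 412·(1 - 0.406) = 245.
From dy/dt = 0: 0.00479·245 - 0.587 = 0.0281z*, so z* = 0.586/0.0281 = 20.9.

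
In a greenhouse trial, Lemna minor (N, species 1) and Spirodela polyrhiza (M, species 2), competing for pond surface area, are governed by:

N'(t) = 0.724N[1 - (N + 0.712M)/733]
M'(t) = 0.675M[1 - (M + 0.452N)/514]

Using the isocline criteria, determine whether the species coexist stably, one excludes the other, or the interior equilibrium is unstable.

Compare the nullcline intercepts: K1/α12 = 733/0.712 = 1030 > K2 = 514; K2/α21 = 514/0.452 = 1140 > K1 = 733.
Since both inequalities hold, each species can invade when rare, so the interior equilibrium is stable.

stable coexistence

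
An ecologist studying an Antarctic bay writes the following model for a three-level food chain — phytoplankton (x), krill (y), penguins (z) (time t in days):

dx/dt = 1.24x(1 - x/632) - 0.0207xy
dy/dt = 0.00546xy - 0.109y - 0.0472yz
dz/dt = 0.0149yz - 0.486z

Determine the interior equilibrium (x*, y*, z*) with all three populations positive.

x* ≈ 288, y* ≈ 32.6, z* ≈ 31

From dz/dt = 0: 0.0149y* = 0.486, so y* = 32.6.
From dx/dt = 0: 1.24(1 - x*/632) = 0.0207·32.6, giving x* = 632·(1 - 0.545) = 288.
From dy/dt = 0: 0.00546·288 - 0.109 = 0.0472z*, so z* = 1.46/0.0472 = 31.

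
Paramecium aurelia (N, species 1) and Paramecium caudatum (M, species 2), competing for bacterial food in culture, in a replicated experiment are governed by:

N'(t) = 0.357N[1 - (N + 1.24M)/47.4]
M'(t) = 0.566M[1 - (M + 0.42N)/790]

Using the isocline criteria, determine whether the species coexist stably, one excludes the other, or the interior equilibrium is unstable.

Compare the nullcline intercepts: K1/α12 = 47.4/1.24 = 38.2 < K2 = 790; K2/α21 = 790/0.42 = 1880 > K1 = 47.4.
Since the inequalities point opposite ways, species 2 can invade but species 1 cannot.

species 2 excludes species 1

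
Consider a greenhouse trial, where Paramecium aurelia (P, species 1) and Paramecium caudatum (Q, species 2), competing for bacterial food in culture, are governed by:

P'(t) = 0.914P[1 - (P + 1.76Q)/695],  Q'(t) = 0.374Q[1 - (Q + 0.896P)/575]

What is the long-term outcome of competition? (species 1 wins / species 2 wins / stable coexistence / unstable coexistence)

unstable coexistence (outcome depends on initial conditions)

Compare the nullcline intercepts: K1/α12 = 695/1.76 = 395 < K2 = 575; K2/α21 = 575/0.896 = 642 < K1 = 695.
Since both are reversed, neither can invade when rare; the interior point is a saddle.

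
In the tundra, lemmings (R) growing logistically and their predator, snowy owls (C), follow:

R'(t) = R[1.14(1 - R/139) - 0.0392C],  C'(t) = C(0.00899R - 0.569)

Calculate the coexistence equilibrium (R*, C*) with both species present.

R* ≈ 63.3, C* ≈ 15.8

From dC/dt = 0 with C > 0: 0.00899R* = 0.569, so R* = 63.3.
Substitute into dR/dt = 0: 1.14(1 - 63.3/139) = 0.0392C*.
The bracket is 0.545, giving C* = 0.621/0.0392 = 15.8.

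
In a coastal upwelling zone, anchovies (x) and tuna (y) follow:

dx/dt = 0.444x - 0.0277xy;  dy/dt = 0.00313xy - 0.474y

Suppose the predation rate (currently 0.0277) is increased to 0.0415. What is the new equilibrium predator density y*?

At the interior fixed point, setting dx/dt = 0 with x > 0 fixes y* = (prey growth rate)/(xy coefficient) — independent of the other coefficients.
With the change, y* = 0.444/0.0415 = 10.7; it falls from 16.

y* ≈ 10.7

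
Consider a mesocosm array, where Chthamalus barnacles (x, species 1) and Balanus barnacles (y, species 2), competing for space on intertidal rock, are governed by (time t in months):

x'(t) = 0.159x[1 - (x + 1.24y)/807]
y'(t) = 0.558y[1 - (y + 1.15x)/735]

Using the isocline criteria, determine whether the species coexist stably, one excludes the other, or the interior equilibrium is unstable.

unstable coexistence (outcome depends on initial conditions)

Compare the nullcline intercepts: K1/α12 = 807/1.24 = 651 < K2 = 735; K2/α21 = 735/1.15 = 639 < K1 = 807.
Since both are reversed, neither can invade when rare; the interior point is a saddle.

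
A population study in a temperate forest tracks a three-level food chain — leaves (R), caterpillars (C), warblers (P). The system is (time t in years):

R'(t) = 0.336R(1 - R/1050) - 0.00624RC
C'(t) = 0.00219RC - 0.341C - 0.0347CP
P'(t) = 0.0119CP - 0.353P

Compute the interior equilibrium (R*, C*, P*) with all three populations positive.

R* ≈ 472, C* ≈ 29.7, P* ≈ 19.9

From dP/dt = 0: 0.0119C* = 0.353, so C* = 29.7.
From dR/dt = 0: 0.336(1 - R*/1050) = 0.00624·29.7, giving R* = 1050·(1 - 0.551) = 472.
From dC/dt = 0: 0.00219·472 - 0.341 = 0.0347P*, so P* = 0.692/0.0347 = 19.9.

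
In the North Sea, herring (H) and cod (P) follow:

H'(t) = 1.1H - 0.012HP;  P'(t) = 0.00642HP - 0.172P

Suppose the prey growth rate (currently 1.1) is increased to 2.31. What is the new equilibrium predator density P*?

P* ≈ 192

At the interior fixed point, setting dH/dt = 0 with H > 0 fixes P* = (prey growth rate)/(HP coefficient) — independent of the other coefficients.
With the change, P* = 2.31/0.012 = 192; it rises from 91.7.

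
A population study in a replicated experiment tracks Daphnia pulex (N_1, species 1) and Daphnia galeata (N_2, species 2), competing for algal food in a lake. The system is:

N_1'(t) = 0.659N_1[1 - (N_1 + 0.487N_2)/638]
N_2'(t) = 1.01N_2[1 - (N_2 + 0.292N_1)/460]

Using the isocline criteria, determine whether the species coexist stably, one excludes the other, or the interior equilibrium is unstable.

stable coexistence

Compare the nullcline intercepts: K1/α12 = 638/0.487 = 1310 > K2 = 460; K2/α21 = 460/0.292 = 1580 > K1 = 638.
Since both inequalities hold, each species can invade when rare, so the interior equilibrium is stable.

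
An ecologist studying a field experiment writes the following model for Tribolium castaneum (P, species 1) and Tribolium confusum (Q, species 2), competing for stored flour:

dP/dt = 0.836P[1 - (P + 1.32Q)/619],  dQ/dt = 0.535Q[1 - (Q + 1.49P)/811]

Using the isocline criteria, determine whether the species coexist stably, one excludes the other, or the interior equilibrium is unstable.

Compare the nullcline intercepts: K1/α12 = 619/1.32 = 469 < K2 = 811; K2/α21 = 811/1.49 = 544 < K1 = 619.
Since both are reversed, neither can invade when rare; the interior point is a saddle.

unstable coexistence (outcome depends on initial conditions)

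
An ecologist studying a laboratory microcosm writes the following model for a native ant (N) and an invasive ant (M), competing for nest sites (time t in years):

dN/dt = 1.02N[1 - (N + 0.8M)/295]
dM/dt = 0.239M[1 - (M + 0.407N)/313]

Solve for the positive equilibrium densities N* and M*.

N* ≈ 66.1, M* ≈ 286

Setting both brackets to zero gives the nullclines N + 0.8M = 295 and 0.407N + M = 313.
Substituting M = 313 - 0.407N into the first: N(1 - 0.8·0.407) = 295 - 0.8·313.
So N* = 44.6/0.674 = 66.1, and then M* = 313 - 0.407·66.1 = 286.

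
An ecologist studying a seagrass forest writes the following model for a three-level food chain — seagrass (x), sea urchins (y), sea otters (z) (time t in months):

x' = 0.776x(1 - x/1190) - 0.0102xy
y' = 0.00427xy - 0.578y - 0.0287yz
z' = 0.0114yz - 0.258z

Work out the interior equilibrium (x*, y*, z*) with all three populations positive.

From dz/dt = 0: 0.0114y* = 0.258, so y* = 22.6.
From dx/dt = 0: 0.776(1 - x*/1190) = 0.0102·22.6, giving x* = 1190·(1 - 0.297) = 836.
From dy/dt = 0: 0.00427·836 - 0.578 = 0.0287z*, so z* = 2.99/0.0287 = 104.

x* ≈ 836, y* ≈ 22.6, z* ≈ 104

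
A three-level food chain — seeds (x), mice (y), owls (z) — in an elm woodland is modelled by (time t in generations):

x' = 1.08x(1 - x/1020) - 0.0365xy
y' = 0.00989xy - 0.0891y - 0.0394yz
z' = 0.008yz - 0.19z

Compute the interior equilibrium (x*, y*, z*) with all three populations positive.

From dz/dt = 0: 0.008y* = 0.19, so y* = 23.8.
From dx/dt = 0: 1.08(1 - x*/1020) = 0.0365·23.8, giving x* = 1020·(1 - 0.803) = 201.
From dy/dt = 0: 0.00989·201 - 0.0891 = 0.0394z*, so z* = 1.9/0.0394 = 48.3.

x* ≈ 201, y* ≈ 23.8, z* ≈ 48.3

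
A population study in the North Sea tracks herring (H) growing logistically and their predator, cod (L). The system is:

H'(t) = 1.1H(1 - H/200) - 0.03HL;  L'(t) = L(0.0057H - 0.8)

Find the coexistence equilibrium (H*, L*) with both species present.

H* ≈ 140, L* ≈ 10.9

From dL/dt = 0 with L > 0: 0.0057H* = 0.8, so H* = 140.
Substitute into dH/dt = 0: 1.1(1 - 140/200) = 0.03L*.
The bracket is 0.298, giving L* = 0.328/0.03 = 10.9.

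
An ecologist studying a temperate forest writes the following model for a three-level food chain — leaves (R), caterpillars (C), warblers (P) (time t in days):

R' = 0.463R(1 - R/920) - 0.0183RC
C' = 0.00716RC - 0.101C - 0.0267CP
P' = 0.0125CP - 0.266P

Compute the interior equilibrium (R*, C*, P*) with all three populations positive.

R* ≈ 146, C* ≈ 21.3, P* ≈ 35.4

From dP/dt = 0: 0.0125C* = 0.266, so C* = 21.3.
From dR/dt = 0: 0.463(1 - R*/920) = 0.0183·21.3, giving R* = 920·(1 - 0.841) = 146.
From dC/dt = 0: 0.00716·146 - 0.101 = 0.0267P*, so P* = 0.946/0.0267 = 35.4.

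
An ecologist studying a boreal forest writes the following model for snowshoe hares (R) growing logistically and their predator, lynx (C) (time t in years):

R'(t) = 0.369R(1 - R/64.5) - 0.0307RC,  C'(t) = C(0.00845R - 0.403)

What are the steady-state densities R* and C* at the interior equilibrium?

From dC/dt = 0 with C > 0: 0.00845R* = 0.403, so R* = 47.7.
Substitute into dR/dt = 0: 0.369(1 - 47.7/64.5) = 0.0307C*.
The bracket is 0.261, giving C* = 0.0962/0.0307 = 3.13.

R* ≈ 47.7, C* ≈ 3.13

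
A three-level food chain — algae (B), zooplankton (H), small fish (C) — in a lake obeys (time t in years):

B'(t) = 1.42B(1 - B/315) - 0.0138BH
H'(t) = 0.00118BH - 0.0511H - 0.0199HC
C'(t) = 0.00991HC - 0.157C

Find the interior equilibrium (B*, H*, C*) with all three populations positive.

B* ≈ 267, H* ≈ 15.8, C* ≈ 13.2

From dC/dt = 0: 0.00991H* = 0.157, so H* = 15.8.
From dB/dt = 0: 1.42(1 - B*/315) = 0.0138·15.8, giving B* = 315·(1 - 0.154) = 267.
From dH/dt = 0: 0.00118·267 - 0.0511 = 0.0199C*, so C* = 0.263/0.0199 = 13.2.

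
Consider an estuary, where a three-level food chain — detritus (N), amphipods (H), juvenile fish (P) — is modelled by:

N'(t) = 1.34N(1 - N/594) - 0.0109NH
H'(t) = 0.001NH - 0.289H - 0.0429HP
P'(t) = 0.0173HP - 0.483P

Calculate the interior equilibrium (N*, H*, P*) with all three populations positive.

N* ≈ 459, H* ≈ 27.9, P* ≈ 3.97

From dP/dt = 0: 0.0173H* = 0.483, so H* = 27.9.
From dN/dt = 0: 1.34(1 - N*/594) = 0.0109·27.9, giving N* = 594·(1 - 0.227) = 459.
From dH/dt = 0: 0.001·459 - 0.289 = 0.0429P*, so P* = 0.17/0.0429 = 3.97.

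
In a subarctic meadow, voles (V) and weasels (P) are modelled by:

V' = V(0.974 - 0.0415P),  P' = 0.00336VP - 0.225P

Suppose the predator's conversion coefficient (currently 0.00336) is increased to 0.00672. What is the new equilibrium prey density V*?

At the interior fixed point, setting dP/dt = 0 with P > 0 fixes V* = (predator death rate)/(VP coefficient) — independent of the other coefficients.
With the change, V* = 0.225/0.00672 = 33.5; it falls from 67.

V* ≈ 33.5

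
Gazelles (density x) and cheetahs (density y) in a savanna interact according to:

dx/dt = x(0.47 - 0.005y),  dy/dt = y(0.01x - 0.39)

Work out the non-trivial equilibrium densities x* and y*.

Set dy/dt = 0 with y > 0: 0.01x - 0.39 = 0, so x* = 0.39/0.01 = 39.
Set dx/dt = 0 with x > 0: 0.47 - 0.005y = 0, so y* = 0.47/0.005 = 94.

x* ≈ 39, y* ≈ 94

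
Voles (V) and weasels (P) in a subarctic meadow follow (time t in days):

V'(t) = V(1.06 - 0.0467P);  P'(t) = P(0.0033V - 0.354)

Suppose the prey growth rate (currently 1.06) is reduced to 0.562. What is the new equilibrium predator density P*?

At the interior fixed point, setting dV/dt = 0 with V > 0 fixes P* = (prey growth rate)/(VP coefficient) — independent of the other coefficients.
With the change, P* = 0.562/0.0467 = 12; it falls from 22.7.

P* ≈ 12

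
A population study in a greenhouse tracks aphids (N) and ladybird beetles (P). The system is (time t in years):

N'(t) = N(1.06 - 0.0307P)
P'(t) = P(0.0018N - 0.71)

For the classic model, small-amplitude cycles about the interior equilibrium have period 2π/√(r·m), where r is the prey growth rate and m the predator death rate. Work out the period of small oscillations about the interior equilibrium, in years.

Here r = 1.06 and m = 0.71, so r·m = 0.753.
ω = √0.753 = 0.868 per year, hence T = 2π/ω ≈ 7.24 years.

T ≈ 7.24 years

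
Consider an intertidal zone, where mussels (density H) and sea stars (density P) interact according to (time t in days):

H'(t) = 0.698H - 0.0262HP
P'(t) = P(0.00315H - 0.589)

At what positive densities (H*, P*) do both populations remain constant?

Set dP/dt = 0 with P > 0: 0.00315H - 0.589 = 0, so H* = 0.589/0.00315 = 187.
Set dH/dt = 0 with H > 0: 0.698 - 0.0262P = 0, so P* = 0.698/0.0262 = 26.6.

H* ≈ 187, P* ≈ 26.6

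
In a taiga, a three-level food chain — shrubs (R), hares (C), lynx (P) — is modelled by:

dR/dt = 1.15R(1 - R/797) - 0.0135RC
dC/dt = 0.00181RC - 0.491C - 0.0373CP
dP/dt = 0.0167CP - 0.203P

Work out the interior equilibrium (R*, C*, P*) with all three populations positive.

From dP/dt = 0: 0.0167C* = 0.203, so C* = 12.2.
From dR/dt = 0: 1.15(1 - R*/797) = 0.0135·12.2, giving R* = 797·(1 - 0.143) = 683.
From dC/dt = 0: 0.00181·683 - 0.491 = 0.0373P*, so P* = 0.746/0.0373 = 20.

R* ≈ 683, C* ≈ 12.2, P* ≈ 20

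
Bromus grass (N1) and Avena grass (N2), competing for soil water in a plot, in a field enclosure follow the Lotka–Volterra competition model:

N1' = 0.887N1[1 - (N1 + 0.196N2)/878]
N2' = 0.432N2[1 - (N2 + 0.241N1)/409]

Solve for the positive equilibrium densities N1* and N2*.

Setting both brackets to zero gives the nullclines N1 + 0.196N2 = 878 and 0.241N1 + N2 = 409.
Substituting N2 = 409 - 0.241N1 into the first: N1(1 - 0.196·0.241) = 878 - 0.196·409.
So N1* = 798/0.953 = 837, and then N2* = 409 - 0.241·837 = 207.

N1* ≈ 837, N2* ≈ 207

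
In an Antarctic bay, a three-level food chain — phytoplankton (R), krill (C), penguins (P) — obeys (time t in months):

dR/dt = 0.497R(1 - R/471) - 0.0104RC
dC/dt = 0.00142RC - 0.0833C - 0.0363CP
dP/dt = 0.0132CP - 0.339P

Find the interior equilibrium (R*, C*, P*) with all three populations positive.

From dP/dt = 0: 0.0132C* = 0.339, so C* = 25.7.
From dR/dt = 0: 0.497(1 - R*/471) = 0.0104·25.7, giving R* = 471·(1 - 0.537) = 218.
From dC/dt = 0: 0.00142·218 - 0.0833 = 0.0363P*, so P* = 0.226/0.0363 = 6.23.

R* ≈ 218, C* ≈ 25.7, P* ≈ 6.23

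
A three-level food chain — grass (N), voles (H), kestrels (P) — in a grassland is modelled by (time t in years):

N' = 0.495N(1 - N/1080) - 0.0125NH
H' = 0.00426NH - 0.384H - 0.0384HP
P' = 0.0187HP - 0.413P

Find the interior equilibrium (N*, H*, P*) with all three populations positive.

From dP/dt = 0: 0.0187H* = 0.413, so H* = 22.1.
From dN/dt = 0: 0.495(1 - N*/1080) = 0.0125·22.1, giving N* = 1080·(1 - 0.558) = 478.
From dH/dt = 0: 0.00426·478 - 0.384 = 0.0384P*, so P* = 1.65/0.0384 = 43.

N* ≈ 478, H* ≈ 22.1, P* ≈ 43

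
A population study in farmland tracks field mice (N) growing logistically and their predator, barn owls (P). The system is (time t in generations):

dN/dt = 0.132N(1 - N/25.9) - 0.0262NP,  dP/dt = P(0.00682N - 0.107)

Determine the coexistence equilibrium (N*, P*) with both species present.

From dP/dt = 0 with P > 0: 0.00682N* = 0.107, so N* = 15.7.
Substitute into dN/dt = 0: 0.132(1 - 15.7/25.9) = 0.0262P*.
The bracket is 0.394, giving P* = 0.052/0.0262 = 1.99.

N* ≈ 15.7, P* ≈ 1.99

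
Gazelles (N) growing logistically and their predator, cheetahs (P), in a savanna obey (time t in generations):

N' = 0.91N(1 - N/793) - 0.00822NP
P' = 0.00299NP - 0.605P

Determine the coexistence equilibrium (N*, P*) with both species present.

N* ≈ 202, P* ≈ 82.5

From dP/dt = 0 with P > 0: 0.00299N* = 0.605, so N* = 202.
Substitute into dN/dt = 0: 0.91(1 - 202/793) = 0.00822P*.
The bracket is 0.745, giving P* = 0.678/0.00822 = 82.5.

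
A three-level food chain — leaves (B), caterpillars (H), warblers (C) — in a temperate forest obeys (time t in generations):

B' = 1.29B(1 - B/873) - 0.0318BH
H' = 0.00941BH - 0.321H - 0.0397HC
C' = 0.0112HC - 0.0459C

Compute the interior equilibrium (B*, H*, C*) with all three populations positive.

From dC/dt = 0: 0.0112H* = 0.0459, so H* = 4.1.
From dB/dt = 0: 1.29(1 - B*/873) = 0.0318·4.1, giving B* = 873·(1 - 0.101) = 785.
From dH/dt = 0: 0.00941·785 - 0.321 = 0.0397C*, so C* = 7.06/0.0397 = 178.

B* ≈ 785, H* ≈ 4.1, C* ≈ 178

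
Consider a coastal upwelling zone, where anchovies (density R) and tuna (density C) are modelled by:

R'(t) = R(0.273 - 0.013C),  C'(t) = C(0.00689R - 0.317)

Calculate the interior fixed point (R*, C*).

Set dC/dt = 0 with C > 0: 0.00689R - 0.317 = 0, so R* = 0.317/0.00689 = 46.
Set dR/dt = 0 with R > 0: 0.273 - 0.013C = 0, so C* = 0.273/0.013 = 21.

R* ≈ 46, C* ≈ 21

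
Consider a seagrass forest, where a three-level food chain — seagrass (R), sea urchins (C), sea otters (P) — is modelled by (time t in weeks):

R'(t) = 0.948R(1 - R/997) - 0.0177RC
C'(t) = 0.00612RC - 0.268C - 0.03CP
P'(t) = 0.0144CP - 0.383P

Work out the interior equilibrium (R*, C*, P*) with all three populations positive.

R* ≈ 502, C* ≈ 26.6, P* ≈ 93.5

From dP/dt = 0: 0.0144C* = 0.383, so C* = 26.6.
From dR/dt = 0: 0.948(1 - R*/997) = 0.0177·26.6, giving R* = 997·(1 - 0.497) = 502.
From dC/dt = 0: 0.00612·502 - 0.268 = 0.03P*, so P* = 2.8/0.03 = 93.5.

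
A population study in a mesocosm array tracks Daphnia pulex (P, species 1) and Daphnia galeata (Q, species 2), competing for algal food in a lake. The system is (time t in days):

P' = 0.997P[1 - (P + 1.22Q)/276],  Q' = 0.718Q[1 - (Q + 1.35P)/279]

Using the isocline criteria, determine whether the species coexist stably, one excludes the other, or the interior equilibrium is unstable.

Compare the nullcline intercepts: K1/α12 = 276/1.22 = 226 < K2 = 279; K2/α21 = 279/1.35 = 207 < K1 = 276.
Since both are reversed, neither can invade when rare; the interior point is a saddle.

unstable coexistence (outcome depends on initial conditions)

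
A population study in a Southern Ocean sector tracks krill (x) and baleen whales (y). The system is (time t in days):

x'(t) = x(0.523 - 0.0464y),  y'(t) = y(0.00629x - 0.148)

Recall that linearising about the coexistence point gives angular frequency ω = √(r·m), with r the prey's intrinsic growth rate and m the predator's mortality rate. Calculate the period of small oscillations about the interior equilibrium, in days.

T ≈ 22.6 days

Here r = 0.523 and m = 0.148, so r·m = 0.0774.
ω = √0.0774 = 0.278 per day, hence T = 2π/ω ≈ 22.6 days.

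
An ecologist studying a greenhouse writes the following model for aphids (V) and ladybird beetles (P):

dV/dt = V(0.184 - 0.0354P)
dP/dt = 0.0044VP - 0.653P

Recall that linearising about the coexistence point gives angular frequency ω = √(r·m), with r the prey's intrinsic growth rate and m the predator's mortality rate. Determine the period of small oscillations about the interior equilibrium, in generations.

T ≈ 18.1 generations

Here r = 0.184 and m = 0.653, so r·m = 0.12.
ω = √0.12 = 0.347 per generation, hence T = 2π/ω ≈ 18.1 generations.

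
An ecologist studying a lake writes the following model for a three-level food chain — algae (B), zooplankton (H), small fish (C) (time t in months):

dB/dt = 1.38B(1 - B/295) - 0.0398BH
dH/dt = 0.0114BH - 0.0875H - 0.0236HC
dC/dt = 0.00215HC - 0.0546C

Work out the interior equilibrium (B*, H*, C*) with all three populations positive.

From dC/dt = 0: 0.00215H* = 0.0546, so H* = 25.4.
From dB/dt = 0: 1.38(1 - B*/295) = 0.0398·25.4, giving B* = 295·(1 - 0.732) = 78.9.
From dH/dt = 0: 0.0114·78.9 - 0.0875 = 0.0236C*, so C* = 0.812/0.0236 = 34.4.

B* ≈ 78.9, H* ≈ 25.4, C* ≈ 34.4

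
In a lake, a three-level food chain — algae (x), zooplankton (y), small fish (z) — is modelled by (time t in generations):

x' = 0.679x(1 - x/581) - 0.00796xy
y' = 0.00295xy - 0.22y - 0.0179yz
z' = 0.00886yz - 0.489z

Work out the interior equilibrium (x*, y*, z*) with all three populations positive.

x* ≈ 205, y* ≈ 55.2, z* ≈ 21.5

From dz/dt = 0: 0.00886y* = 0.489, so y* = 55.2.
From dx/dt = 0: 0.679(1 - x*/581) = 0.00796·55.2, giving x* = 581·(1 - 0.647) = 205.
From dy/dt = 0: 0.00295·205 - 0.22 = 0.0179z*, so z* = 0.385/0.0179 = 21.5.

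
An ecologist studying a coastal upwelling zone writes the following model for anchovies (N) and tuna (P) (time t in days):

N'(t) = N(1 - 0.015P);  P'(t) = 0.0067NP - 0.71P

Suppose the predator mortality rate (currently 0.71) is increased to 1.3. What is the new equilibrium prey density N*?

At the interior fixed point, setting dP/dt = 0 with P > 0 fixes N* = (predator death rate)/(NP coefficient) — independent of the other coefficients.
With the change, N* = 1.3/0.0067 = 194; it rises from 106.

N* ≈ 194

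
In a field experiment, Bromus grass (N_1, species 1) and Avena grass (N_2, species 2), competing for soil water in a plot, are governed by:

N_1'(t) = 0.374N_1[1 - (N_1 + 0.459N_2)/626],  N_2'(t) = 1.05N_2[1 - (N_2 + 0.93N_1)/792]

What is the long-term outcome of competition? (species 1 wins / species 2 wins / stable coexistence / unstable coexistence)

Compare the nullcline intercepts: K1/α12 = 626/0.459 = 1360 > K2 = 792; K2/α21 = 792/0.93 = 852 > K1 = 626.
Since both inequalities hold, each species can invade when rare, so the interior equilibrium is stable.

stable coexistence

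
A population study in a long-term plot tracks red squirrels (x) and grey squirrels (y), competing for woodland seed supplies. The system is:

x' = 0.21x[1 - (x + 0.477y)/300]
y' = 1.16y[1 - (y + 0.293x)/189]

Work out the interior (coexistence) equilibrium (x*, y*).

x* ≈ 244, y* ≈ 118

Setting both brackets to zero gives the nullclines x + 0.477y = 300 and 0.293x + y = 189.
Substituting y = 189 - 0.293x into the first: x(1 - 0.477·0.293) = 300 - 0.477·189.
So x* = 210/0.86 = 244, and then y* = 189 - 0.293·244 = 118.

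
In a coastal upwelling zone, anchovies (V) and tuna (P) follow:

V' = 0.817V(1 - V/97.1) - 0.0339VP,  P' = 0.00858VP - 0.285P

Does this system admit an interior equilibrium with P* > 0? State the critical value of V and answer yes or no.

Threshold V = 33.2; K > 33.2, so yes, the predator persists.

The predator equation gives dP/dt > 0 only when V > 0.285/0.00858 = 33.2.
Without the predator, V → K = 97.1. Since 97.1 > 33.2, the predator can invade and persist.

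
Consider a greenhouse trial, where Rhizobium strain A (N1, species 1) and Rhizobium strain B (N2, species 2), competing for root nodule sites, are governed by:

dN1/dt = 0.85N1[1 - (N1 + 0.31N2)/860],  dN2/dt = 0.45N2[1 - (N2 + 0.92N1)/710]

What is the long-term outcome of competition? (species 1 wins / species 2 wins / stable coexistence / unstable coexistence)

Compare the nullcline intercepts: K1/α12 = 860/0.31 = 2770 > K2 = 710; K2/α21 = 710/0.92 = 772 < K1 = 860.
Since the inequalities point opposite ways, species 1 can invade but species 2 cannot.

species 1 excludes species 2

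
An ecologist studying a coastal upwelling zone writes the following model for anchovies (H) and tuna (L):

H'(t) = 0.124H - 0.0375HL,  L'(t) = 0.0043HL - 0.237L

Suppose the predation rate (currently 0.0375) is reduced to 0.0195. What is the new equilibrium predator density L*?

L* ≈ 6.36

At the interior fixed point, setting dH/dt = 0 with H > 0 fixes L* = (prey growth rate)/(HL coefficient) — independent of the other coefficients.
With the change, L* = 0.124/0.0195 = 6.36; it rises from 3.31.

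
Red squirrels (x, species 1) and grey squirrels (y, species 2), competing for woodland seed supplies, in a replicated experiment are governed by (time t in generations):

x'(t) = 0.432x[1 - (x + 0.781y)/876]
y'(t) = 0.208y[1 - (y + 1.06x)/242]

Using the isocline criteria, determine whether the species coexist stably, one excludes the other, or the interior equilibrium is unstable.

Compare the nullcline intercepts: K1/α12 = 876/0.781 = 1120 > K2 = 242; K2/α21 = 242/1.06 = 228 < K1 = 876.
Since the inequalities point opposite ways, species 1 can invade but species 2 cannot.

species 1 excludes species 2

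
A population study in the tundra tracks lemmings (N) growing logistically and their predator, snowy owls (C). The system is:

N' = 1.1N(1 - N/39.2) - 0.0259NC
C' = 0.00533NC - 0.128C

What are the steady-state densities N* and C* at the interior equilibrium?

N* ≈ 24, C* ≈ 16.5

From dC/dt = 0 with C > 0: 0.00533N* = 0.128, so N* = 24.
Substitute into dN/dt = 0: 1.1(1 - 24/39.2) = 0.0259C*.
The bracket is 0.387, giving C* = 0.426/0.0259 = 16.5.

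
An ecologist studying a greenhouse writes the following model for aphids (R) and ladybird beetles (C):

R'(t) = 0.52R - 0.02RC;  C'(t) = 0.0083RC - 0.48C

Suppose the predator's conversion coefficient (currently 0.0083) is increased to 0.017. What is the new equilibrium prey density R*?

R* ≈ 28.2

At the interior fixed point, setting dC/dt = 0 with C > 0 fixes R* = (predator death rate)/(RC coefficient) — independent of the other coefficients.
With the change, R* = 0.48/0.017 = 28.2; it falls from 57.8.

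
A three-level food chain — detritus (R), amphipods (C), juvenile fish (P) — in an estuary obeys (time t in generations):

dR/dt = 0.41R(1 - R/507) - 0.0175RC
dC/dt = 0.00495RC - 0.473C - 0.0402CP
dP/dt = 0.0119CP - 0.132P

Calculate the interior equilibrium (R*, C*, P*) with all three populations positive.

From dP/dt = 0: 0.0119C* = 0.132, so C* = 11.1.
From dR/dt = 0: 0.41(1 - R*/507) = 0.0175·11.1, giving R* = 507·(1 - 0.473) = 267.
From dC/dt = 0: 0.00495·267 - 0.473 = 0.0402P*, so P* = 0.848/0.0402 = 21.1.

R* ≈ 267, C* ≈ 11.1, P* ≈ 21.1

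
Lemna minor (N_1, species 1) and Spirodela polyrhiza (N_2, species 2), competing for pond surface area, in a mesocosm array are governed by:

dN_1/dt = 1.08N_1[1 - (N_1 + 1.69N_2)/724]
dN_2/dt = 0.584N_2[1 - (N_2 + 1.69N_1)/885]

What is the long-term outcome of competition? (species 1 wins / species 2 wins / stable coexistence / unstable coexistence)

Compare the nullcline intercepts: K1/α12 = 724/1.69 = 428 < K2 = 885; K2/α21 = 885/1.69 = 524 < K1 = 724.
Since both are reversed, neither can invade when rare; the interior point is a saddle.

unstable coexistence (outcome depends on initial conditions)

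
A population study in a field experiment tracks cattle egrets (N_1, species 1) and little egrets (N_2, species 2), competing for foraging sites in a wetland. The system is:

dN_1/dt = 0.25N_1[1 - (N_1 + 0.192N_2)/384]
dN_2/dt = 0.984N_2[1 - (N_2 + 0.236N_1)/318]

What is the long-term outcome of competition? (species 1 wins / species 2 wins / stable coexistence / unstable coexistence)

Compare the nullcline intercepts: K1/α12 = 384/0.192 = 2000 > K2 = 318; K2/α21 = 318/0.236 = 1350 > K1 = 384.
Since both inequalities hold, each species can invade when rare, so the interior equilibrium is stable.

stable coexistence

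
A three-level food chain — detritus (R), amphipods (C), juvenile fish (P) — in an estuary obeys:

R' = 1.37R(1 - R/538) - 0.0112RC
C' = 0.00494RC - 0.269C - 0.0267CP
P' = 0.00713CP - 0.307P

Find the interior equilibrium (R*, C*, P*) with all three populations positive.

R* ≈ 349, C* ≈ 43.1, P* ≈ 54.4

From dP/dt = 0: 0.00713C* = 0.307, so C* = 43.1.
From dR/dt = 0: 1.37(1 - R*/538) = 0.0112·43.1, giving R* = 538·(1 - 0.352) = 349.
From dC/dt = 0: 0.00494·349 - 0.269 = 0.0267P*, so P* = 1.45/0.0267 = 54.4.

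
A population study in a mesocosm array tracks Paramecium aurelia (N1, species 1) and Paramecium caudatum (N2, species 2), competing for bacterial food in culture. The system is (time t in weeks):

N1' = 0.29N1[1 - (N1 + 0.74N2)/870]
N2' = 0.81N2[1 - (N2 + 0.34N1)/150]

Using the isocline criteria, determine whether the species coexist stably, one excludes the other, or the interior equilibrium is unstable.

species 1 excludes species 2

Compare the nullcline intercepts: K1/α12 = 870/0.74 = 1180 > K2 = 150; K2/α21 = 150/0.34 = 441 < K1 = 870.
Since the inequalities point opposite ways, species 1 can invade but species 2 cannot.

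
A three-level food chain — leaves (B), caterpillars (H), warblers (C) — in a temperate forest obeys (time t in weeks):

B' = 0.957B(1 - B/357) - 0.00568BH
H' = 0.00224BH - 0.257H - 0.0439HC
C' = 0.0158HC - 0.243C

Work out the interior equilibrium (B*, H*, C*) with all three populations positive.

B* ≈ 324, H* ≈ 15.4, C* ≈ 10.7

From dC/dt = 0: 0.0158H* = 0.243, so H* = 15.4.
From dB/dt = 0: 0.957(1 - B*/357) = 0.00568·15.4, giving B* = 357·(1 - 0.0913) = 324.
From dH/dt = 0: 0.00224·324 - 0.257 = 0.0439C*, so C* = 0.47/0.0439 = 10.7.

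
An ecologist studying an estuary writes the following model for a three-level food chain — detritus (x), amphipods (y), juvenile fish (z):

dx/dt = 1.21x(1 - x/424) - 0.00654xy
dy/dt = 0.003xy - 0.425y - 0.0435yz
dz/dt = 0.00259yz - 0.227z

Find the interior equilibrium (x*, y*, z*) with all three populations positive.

x* ≈ 223, y* ≈ 87.6, z* ≈ 5.62

From dz/dt = 0: 0.00259y* = 0.227, so y* = 87.6.
From dx/dt = 0: 1.21(1 - x*/424) = 0.00654·87.6, giving x* = 424·(1 - 0.474) = 223.
From dy/dt = 0: 0.003·223 - 0.425 = 0.0435z*, so z* = 0.244/0.0435 = 5.62.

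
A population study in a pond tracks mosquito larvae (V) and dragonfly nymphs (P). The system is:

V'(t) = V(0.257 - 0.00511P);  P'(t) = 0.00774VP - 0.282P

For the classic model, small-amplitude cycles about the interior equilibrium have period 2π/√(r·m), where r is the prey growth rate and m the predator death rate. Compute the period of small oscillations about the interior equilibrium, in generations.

Here r = 0.257 and m = 0.282, so r·m = 0.0725.
ω = √0.0725 = 0.269 per generation, hence T = 2π/ω ≈ 23.3 generations.

T ≈ 23.3 generations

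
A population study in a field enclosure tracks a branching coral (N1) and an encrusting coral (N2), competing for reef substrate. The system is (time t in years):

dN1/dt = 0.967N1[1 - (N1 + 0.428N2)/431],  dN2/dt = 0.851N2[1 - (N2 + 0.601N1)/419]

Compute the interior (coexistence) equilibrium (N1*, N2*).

N1* ≈ 339, N2* ≈ 215

Setting both brackets to zero gives the nullclines N1 + 0.428N2 = 431 and 0.601N1 + N2 = 419.
Substituting N2 = 419 - 0.601N1 into the first: N1(1 - 0.428·0.601) = 431 - 0.428·419.
So N1* = 252/0.743 = 339, and then N2* = 419 - 0.601·339 = 215.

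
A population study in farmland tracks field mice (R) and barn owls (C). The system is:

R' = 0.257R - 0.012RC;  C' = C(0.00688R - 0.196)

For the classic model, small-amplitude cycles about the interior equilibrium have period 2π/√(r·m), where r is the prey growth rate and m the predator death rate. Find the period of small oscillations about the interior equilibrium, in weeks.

T ≈ 28 weeks

Here r = 0.257 and m = 0.196, so r·m = 0.0504.
ω = √0.0504 = 0.224 per week, hence T = 2π/ω ≈ 28 weeks.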